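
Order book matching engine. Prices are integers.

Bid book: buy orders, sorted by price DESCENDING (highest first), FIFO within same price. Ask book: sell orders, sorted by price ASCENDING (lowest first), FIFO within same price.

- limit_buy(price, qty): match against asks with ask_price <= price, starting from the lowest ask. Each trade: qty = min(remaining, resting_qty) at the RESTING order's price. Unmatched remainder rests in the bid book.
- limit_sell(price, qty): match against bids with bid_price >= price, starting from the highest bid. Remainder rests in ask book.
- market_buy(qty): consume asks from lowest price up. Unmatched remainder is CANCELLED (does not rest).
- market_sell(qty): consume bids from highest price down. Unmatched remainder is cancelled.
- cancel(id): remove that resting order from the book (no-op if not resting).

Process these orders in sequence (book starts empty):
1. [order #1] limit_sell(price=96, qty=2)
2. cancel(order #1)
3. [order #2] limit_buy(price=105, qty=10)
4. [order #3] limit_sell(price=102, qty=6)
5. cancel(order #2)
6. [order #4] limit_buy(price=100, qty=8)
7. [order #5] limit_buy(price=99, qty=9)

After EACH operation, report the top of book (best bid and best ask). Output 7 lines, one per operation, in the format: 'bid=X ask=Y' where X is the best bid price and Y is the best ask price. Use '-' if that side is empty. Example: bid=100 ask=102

Answer: bid=- ask=96
bid=- ask=-
bid=105 ask=-
bid=105 ask=-
bid=- ask=-
bid=100 ask=-
bid=100 ask=-

Derivation:
After op 1 [order #1] limit_sell(price=96, qty=2): fills=none; bids=[-] asks=[#1:2@96]
After op 2 cancel(order #1): fills=none; bids=[-] asks=[-]
After op 3 [order #2] limit_buy(price=105, qty=10): fills=none; bids=[#2:10@105] asks=[-]
After op 4 [order #3] limit_sell(price=102, qty=6): fills=#2x#3:6@105; bids=[#2:4@105] asks=[-]
After op 5 cancel(order #2): fills=none; bids=[-] asks=[-]
After op 6 [order #4] limit_buy(price=100, qty=8): fills=none; bids=[#4:8@100] asks=[-]
After op 7 [order #5] limit_buy(price=99, qty=9): fills=none; bids=[#4:8@100 #5:9@99] asks=[-]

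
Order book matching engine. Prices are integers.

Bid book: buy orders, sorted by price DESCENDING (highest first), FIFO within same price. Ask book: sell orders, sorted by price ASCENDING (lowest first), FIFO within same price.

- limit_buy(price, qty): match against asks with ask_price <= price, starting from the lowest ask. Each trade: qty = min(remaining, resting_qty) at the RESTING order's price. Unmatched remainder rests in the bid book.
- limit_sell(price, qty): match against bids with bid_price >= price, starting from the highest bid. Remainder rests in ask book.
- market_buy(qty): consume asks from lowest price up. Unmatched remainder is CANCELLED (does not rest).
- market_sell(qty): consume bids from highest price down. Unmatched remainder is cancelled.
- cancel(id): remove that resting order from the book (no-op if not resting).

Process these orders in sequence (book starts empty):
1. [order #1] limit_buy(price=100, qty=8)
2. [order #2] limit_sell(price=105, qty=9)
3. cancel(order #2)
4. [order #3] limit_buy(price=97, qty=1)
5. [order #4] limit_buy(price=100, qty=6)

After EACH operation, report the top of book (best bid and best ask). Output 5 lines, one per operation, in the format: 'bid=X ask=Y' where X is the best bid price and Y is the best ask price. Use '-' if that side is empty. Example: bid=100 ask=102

Answer: bid=100 ask=-
bid=100 ask=105
bid=100 ask=-
bid=100 ask=-
bid=100 ask=-

Derivation:
After op 1 [order #1] limit_buy(price=100, qty=8): fills=none; bids=[#1:8@100] asks=[-]
After op 2 [order #2] limit_sell(price=105, qty=9): fills=none; bids=[#1:8@100] asks=[#2:9@105]
After op 3 cancel(order #2): fills=none; bids=[#1:8@100] asks=[-]
After op 4 [order #3] limit_buy(price=97, qty=1): fills=none; bids=[#1:8@100 #3:1@97] asks=[-]
After op 5 [order #4] limit_buy(price=100, qty=6): fills=none; bids=[#1:8@100 #4:6@100 #3:1@97] asks=[-]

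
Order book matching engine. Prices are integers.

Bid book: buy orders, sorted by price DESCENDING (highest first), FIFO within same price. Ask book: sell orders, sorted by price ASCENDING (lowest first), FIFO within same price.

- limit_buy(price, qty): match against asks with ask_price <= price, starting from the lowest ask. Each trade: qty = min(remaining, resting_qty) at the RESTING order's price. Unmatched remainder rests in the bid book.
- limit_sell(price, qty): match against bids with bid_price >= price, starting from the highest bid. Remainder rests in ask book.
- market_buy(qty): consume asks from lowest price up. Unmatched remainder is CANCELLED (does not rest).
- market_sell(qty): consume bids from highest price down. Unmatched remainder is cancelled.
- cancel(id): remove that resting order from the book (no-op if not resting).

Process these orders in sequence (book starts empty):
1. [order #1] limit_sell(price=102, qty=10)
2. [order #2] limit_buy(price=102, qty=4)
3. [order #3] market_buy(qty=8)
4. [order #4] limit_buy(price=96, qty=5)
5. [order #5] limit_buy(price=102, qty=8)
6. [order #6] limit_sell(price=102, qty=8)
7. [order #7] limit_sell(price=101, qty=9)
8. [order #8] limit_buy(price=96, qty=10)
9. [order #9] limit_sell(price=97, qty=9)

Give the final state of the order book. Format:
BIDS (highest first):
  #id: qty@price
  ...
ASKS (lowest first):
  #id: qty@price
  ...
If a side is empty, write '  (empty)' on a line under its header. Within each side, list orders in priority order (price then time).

After op 1 [order #1] limit_sell(price=102, qty=10): fills=none; bids=[-] asks=[#1:10@102]
After op 2 [order #2] limit_buy(price=102, qty=4): fills=#2x#1:4@102; bids=[-] asks=[#1:6@102]
After op 3 [order #3] market_buy(qty=8): fills=#3x#1:6@102; bids=[-] asks=[-]
After op 4 [order #4] limit_buy(price=96, qty=5): fills=none; bids=[#4:5@96] asks=[-]
After op 5 [order #5] limit_buy(price=102, qty=8): fills=none; bids=[#5:8@102 #4:5@96] asks=[-]
After op 6 [order #6] limit_sell(price=102, qty=8): fills=#5x#6:8@102; bids=[#4:5@96] asks=[-]
After op 7 [order #7] limit_sell(price=101, qty=9): fills=none; bids=[#4:5@96] asks=[#7:9@101]
After op 8 [order #8] limit_buy(price=96, qty=10): fills=none; bids=[#4:5@96 #8:10@96] asks=[#7:9@101]
After op 9 [order #9] limit_sell(price=97, qty=9): fills=none; bids=[#4:5@96 #8:10@96] asks=[#9:9@97 #7:9@101]

Answer: BIDS (highest first):
  #4: 5@96
  #8: 10@96
ASKS (lowest first):
  #9: 9@97
  #7: 9@101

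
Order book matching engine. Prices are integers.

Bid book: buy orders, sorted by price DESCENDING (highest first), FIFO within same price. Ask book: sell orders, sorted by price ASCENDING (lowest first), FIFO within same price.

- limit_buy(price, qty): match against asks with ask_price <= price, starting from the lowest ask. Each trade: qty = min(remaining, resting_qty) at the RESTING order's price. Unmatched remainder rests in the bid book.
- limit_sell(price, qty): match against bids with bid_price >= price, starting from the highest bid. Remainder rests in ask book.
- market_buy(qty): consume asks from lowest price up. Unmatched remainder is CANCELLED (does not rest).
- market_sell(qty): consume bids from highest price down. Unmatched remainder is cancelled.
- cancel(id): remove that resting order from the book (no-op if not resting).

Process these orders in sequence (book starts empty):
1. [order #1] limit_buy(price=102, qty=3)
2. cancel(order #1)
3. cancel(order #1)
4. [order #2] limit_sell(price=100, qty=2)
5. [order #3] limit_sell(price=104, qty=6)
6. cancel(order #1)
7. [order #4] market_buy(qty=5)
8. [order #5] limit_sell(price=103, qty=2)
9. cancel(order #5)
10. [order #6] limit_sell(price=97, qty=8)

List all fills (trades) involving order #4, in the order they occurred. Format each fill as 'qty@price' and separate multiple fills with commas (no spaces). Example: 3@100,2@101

Answer: 2@100,3@104

Derivation:
After op 1 [order #1] limit_buy(price=102, qty=3): fills=none; bids=[#1:3@102] asks=[-]
After op 2 cancel(order #1): fills=none; bids=[-] asks=[-]
After op 3 cancel(order #1): fills=none; bids=[-] asks=[-]
After op 4 [order #2] limit_sell(price=100, qty=2): fills=none; bids=[-] asks=[#2:2@100]
After op 5 [order #3] limit_sell(price=104, qty=6): fills=none; bids=[-] asks=[#2:2@100 #3:6@104]
After op 6 cancel(order #1): fills=none; bids=[-] asks=[#2:2@100 #3:6@104]
After op 7 [order #4] market_buy(qty=5): fills=#4x#2:2@100 #4x#3:3@104; bids=[-] asks=[#3:3@104]
After op 8 [order #5] limit_sell(price=103, qty=2): fills=none; bids=[-] asks=[#5:2@103 #3:3@104]
After op 9 cancel(order #5): fills=none; bids=[-] asks=[#3:3@104]
After op 10 [order #6] limit_sell(price=97, qty=8): fills=none; bids=[-] asks=[#6:8@97 #3:3@104]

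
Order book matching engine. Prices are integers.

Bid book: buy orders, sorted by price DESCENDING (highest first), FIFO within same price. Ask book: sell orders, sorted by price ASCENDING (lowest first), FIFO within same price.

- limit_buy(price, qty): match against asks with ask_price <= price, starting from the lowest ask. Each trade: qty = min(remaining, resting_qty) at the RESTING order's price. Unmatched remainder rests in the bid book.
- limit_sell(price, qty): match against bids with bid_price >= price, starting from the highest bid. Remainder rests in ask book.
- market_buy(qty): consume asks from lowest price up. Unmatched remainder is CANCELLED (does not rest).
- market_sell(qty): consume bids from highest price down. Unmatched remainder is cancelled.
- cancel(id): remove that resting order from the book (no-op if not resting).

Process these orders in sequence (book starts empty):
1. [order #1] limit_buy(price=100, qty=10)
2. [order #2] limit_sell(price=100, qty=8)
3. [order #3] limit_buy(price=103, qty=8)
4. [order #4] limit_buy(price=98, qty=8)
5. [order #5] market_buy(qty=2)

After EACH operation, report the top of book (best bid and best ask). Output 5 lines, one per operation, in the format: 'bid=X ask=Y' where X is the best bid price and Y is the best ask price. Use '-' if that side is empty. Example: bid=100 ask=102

After op 1 [order #1] limit_buy(price=100, qty=10): fills=none; bids=[#1:10@100] asks=[-]
After op 2 [order #2] limit_sell(price=100, qty=8): fills=#1x#2:8@100; bids=[#1:2@100] asks=[-]
After op 3 [order #3] limit_buy(price=103, qty=8): fills=none; bids=[#3:8@103 #1:2@100] asks=[-]
After op 4 [order #4] limit_buy(price=98, qty=8): fills=none; bids=[#3:8@103 #1:2@100 #4:8@98] asks=[-]
After op 5 [order #5] market_buy(qty=2): fills=none; bids=[#3:8@103 #1:2@100 #4:8@98] asks=[-]

Answer: bid=100 ask=-
bid=100 ask=-
bid=103 ask=-
bid=103 ask=-
bid=103 ask=-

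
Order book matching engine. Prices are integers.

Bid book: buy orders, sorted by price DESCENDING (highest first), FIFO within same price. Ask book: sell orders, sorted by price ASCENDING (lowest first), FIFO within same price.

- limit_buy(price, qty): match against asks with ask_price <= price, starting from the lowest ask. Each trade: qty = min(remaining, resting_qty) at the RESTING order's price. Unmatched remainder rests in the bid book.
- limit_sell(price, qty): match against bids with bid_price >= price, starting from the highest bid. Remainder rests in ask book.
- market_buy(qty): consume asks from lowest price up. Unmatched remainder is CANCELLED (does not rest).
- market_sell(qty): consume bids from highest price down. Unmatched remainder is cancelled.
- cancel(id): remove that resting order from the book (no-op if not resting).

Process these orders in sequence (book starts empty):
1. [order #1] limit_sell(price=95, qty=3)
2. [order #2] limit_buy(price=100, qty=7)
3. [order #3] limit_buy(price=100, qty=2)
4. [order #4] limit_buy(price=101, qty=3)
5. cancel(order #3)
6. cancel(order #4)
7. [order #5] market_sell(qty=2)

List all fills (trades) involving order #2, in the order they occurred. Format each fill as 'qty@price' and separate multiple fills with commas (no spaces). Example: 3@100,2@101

After op 1 [order #1] limit_sell(price=95, qty=3): fills=none; bids=[-] asks=[#1:3@95]
After op 2 [order #2] limit_buy(price=100, qty=7): fills=#2x#1:3@95; bids=[#2:4@100] asks=[-]
After op 3 [order #3] limit_buy(price=100, qty=2): fills=none; bids=[#2:4@100 #3:2@100] asks=[-]
After op 4 [order #4] limit_buy(price=101, qty=3): fills=none; bids=[#4:3@101 #2:4@100 #3:2@100] asks=[-]
After op 5 cancel(order #3): fills=none; bids=[#4:3@101 #2:4@100] asks=[-]
After op 6 cancel(order #4): fills=none; bids=[#2:4@100] asks=[-]
After op 7 [order #5] market_sell(qty=2): fills=#2x#5:2@100; bids=[#2:2@100] asks=[-]

Answer: 3@95,2@100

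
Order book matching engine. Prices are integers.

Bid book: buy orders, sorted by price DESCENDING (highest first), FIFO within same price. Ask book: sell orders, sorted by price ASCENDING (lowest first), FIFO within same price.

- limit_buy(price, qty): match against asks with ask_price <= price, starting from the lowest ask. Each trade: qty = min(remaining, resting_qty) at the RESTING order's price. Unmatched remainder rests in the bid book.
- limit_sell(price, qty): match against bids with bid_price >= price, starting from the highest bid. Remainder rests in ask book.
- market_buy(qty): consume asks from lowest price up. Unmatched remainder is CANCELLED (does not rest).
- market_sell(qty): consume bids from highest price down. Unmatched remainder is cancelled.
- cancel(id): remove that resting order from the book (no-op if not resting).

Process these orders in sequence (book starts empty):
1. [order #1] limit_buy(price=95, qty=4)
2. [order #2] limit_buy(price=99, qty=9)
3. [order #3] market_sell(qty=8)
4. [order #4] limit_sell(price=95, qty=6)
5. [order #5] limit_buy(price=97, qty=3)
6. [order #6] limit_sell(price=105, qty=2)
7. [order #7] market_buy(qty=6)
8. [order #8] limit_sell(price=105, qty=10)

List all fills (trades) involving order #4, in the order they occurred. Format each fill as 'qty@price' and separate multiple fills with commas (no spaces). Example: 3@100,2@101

Answer: 1@99,4@95,1@95

Derivation:
After op 1 [order #1] limit_buy(price=95, qty=4): fills=none; bids=[#1:4@95] asks=[-]
After op 2 [order #2] limit_buy(price=99, qty=9): fills=none; bids=[#2:9@99 #1:4@95] asks=[-]
After op 3 [order #3] market_sell(qty=8): fills=#2x#3:8@99; bids=[#2:1@99 #1:4@95] asks=[-]
After op 4 [order #4] limit_sell(price=95, qty=6): fills=#2x#4:1@99 #1x#4:4@95; bids=[-] asks=[#4:1@95]
After op 5 [order #5] limit_buy(price=97, qty=3): fills=#5x#4:1@95; bids=[#5:2@97] asks=[-]
After op 6 [order #6] limit_sell(price=105, qty=2): fills=none; bids=[#5:2@97] asks=[#6:2@105]
After op 7 [order #7] market_buy(qty=6): fills=#7x#6:2@105; bids=[#5:2@97] asks=[-]
After op 8 [order #8] limit_sell(price=105, qty=10): fills=none; bids=[#5:2@97] asks=[#8:10@105]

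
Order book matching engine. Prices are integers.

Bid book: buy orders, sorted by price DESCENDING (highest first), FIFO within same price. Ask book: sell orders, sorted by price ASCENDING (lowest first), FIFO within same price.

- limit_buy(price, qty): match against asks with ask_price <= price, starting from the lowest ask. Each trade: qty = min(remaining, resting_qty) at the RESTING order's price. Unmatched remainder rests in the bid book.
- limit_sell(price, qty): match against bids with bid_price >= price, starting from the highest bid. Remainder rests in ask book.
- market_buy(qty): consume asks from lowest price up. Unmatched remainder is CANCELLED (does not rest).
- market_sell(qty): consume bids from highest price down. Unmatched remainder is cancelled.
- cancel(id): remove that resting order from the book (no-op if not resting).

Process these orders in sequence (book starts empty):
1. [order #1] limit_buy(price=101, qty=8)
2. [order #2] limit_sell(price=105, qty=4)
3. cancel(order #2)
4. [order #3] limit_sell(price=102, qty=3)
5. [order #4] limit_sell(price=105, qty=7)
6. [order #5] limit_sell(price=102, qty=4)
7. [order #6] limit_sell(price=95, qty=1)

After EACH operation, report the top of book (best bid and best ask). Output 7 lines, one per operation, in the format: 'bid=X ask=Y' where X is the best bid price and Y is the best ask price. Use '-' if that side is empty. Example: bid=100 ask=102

Answer: bid=101 ask=-
bid=101 ask=105
bid=101 ask=-
bid=101 ask=102
bid=101 ask=102
bid=101 ask=102
bid=101 ask=102

Derivation:
After op 1 [order #1] limit_buy(price=101, qty=8): fills=none; bids=[#1:8@101] asks=[-]
After op 2 [order #2] limit_sell(price=105, qty=4): fills=none; bids=[#1:8@101] asks=[#2:4@105]
After op 3 cancel(order #2): fills=none; bids=[#1:8@101] asks=[-]
After op 4 [order #3] limit_sell(price=102, qty=3): fills=none; bids=[#1:8@101] asks=[#3:3@102]
After op 5 [order #4] limit_sell(price=105, qty=7): fills=none; bids=[#1:8@101] asks=[#3:3@102 #4:7@105]
After op 6 [order #5] limit_sell(price=102, qty=4): fills=none; bids=[#1:8@101] asks=[#3:3@102 #5:4@102 #4:7@105]
After op 7 [order #6] limit_sell(price=95, qty=1): fills=#1x#6:1@101; bids=[#1:7@101] asks=[#3:3@102 #5:4@102 #4:7@105]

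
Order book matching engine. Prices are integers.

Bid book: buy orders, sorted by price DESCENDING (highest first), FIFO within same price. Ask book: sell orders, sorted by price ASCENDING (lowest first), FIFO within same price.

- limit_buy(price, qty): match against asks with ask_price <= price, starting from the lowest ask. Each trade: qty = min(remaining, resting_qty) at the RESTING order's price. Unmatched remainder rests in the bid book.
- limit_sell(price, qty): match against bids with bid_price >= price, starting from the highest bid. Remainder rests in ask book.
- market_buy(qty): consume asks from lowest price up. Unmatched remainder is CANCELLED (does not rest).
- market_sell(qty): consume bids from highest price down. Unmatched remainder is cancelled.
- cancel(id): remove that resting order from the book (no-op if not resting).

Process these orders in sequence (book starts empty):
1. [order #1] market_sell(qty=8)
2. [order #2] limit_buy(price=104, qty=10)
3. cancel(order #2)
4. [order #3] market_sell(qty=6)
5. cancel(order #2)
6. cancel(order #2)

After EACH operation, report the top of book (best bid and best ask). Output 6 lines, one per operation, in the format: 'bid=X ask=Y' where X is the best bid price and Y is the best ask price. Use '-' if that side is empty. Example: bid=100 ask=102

Answer: bid=- ask=-
bid=104 ask=-
bid=- ask=-
bid=- ask=-
bid=- ask=-
bid=- ask=-

Derivation:
After op 1 [order #1] market_sell(qty=8): fills=none; bids=[-] asks=[-]
After op 2 [order #2] limit_buy(price=104, qty=10): fills=none; bids=[#2:10@104] asks=[-]
After op 3 cancel(order #2): fills=none; bids=[-] asks=[-]
After op 4 [order #3] market_sell(qty=6): fills=none; bids=[-] asks=[-]
After op 5 cancel(order #2): fills=none; bids=[-] asks=[-]
After op 6 cancel(order #2): fills=none; bids=[-] asks=[-]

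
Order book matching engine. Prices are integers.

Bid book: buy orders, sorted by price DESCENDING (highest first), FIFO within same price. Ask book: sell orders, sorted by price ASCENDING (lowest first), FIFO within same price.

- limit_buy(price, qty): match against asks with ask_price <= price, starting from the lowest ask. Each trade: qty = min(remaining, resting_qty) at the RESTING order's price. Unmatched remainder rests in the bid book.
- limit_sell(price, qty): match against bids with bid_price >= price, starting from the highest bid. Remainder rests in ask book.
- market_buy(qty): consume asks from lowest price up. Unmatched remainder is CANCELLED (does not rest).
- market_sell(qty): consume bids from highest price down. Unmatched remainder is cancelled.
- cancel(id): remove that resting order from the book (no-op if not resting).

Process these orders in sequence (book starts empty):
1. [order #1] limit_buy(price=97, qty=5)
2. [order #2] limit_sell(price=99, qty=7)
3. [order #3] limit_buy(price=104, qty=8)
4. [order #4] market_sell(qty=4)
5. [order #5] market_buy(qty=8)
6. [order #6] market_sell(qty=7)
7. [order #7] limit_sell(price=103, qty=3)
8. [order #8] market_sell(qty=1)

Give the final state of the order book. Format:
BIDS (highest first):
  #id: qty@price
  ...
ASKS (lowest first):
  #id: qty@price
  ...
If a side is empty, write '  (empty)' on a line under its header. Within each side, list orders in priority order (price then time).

Answer: BIDS (highest first):
  (empty)
ASKS (lowest first):
  #7: 3@103

Derivation:
After op 1 [order #1] limit_buy(price=97, qty=5): fills=none; bids=[#1:5@97] asks=[-]
After op 2 [order #2] limit_sell(price=99, qty=7): fills=none; bids=[#1:5@97] asks=[#2:7@99]
After op 3 [order #3] limit_buy(price=104, qty=8): fills=#3x#2:7@99; bids=[#3:1@104 #1:5@97] asks=[-]
After op 4 [order #4] market_sell(qty=4): fills=#3x#4:1@104 #1x#4:3@97; bids=[#1:2@97] asks=[-]
After op 5 [order #5] market_buy(qty=8): fills=none; bids=[#1:2@97] asks=[-]
After op 6 [order #6] market_sell(qty=7): fills=#1x#6:2@97; bids=[-] asks=[-]
After op 7 [order #7] limit_sell(price=103, qty=3): fills=none; bids=[-] asks=[#7:3@103]
After op 8 [order #8] market_sell(qty=1): fills=none; bids=[-] asks=[#7:3@103]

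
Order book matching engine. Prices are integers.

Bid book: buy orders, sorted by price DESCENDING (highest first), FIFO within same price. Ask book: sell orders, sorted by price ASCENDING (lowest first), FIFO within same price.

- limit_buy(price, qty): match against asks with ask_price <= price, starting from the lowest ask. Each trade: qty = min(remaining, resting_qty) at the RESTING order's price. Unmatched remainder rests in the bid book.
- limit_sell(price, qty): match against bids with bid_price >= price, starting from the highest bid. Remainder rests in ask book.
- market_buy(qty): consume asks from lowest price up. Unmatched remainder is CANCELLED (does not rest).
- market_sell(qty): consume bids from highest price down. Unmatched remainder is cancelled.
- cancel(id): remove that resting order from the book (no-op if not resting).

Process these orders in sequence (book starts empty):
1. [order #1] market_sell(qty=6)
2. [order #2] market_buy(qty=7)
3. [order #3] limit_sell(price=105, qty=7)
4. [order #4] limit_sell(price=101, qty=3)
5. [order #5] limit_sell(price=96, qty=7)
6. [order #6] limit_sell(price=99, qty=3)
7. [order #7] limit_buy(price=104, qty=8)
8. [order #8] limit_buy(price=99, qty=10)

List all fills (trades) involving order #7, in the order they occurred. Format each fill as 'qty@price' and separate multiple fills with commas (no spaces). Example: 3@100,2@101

After op 1 [order #1] market_sell(qty=6): fills=none; bids=[-] asks=[-]
After op 2 [order #2] market_buy(qty=7): fills=none; bids=[-] asks=[-]
After op 3 [order #3] limit_sell(price=105, qty=7): fills=none; bids=[-] asks=[#3:7@105]
After op 4 [order #4] limit_sell(price=101, qty=3): fills=none; bids=[-] asks=[#4:3@101 #3:7@105]
After op 5 [order #5] limit_sell(price=96, qty=7): fills=none; bids=[-] asks=[#5:7@96 #4:3@101 #3:7@105]
After op 6 [order #6] limit_sell(price=99, qty=3): fills=none; bids=[-] asks=[#5:7@96 #6:3@99 #4:3@101 #3:7@105]
After op 7 [order #7] limit_buy(price=104, qty=8): fills=#7x#5:7@96 #7x#6:1@99; bids=[-] asks=[#6:2@99 #4:3@101 #3:7@105]
After op 8 [order #8] limit_buy(price=99, qty=10): fills=#8x#6:2@99; bids=[#8:8@99] asks=[#4:3@101 #3:7@105]

Answer: 7@96,1@99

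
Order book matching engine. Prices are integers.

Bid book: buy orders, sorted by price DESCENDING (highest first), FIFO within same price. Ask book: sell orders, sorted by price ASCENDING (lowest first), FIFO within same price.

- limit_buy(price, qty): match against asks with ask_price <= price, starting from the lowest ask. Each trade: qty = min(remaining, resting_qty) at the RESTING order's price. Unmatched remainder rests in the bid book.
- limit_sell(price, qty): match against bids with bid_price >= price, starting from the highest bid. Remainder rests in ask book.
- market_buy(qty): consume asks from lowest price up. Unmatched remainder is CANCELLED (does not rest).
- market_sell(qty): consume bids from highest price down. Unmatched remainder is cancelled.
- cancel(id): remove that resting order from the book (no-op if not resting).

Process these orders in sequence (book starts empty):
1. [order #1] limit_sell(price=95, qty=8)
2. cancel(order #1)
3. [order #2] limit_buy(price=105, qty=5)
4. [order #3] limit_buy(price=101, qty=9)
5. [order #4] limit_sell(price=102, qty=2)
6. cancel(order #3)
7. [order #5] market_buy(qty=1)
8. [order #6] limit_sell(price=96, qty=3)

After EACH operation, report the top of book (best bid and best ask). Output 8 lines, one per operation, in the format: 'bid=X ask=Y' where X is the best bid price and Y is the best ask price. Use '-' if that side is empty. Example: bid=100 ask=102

After op 1 [order #1] limit_sell(price=95, qty=8): fills=none; bids=[-] asks=[#1:8@95]
After op 2 cancel(order #1): fills=none; bids=[-] asks=[-]
After op 3 [order #2] limit_buy(price=105, qty=5): fills=none; bids=[#2:5@105] asks=[-]
After op 4 [order #3] limit_buy(price=101, qty=9): fills=none; bids=[#2:5@105 #3:9@101] asks=[-]
After op 5 [order #4] limit_sell(price=102, qty=2): fills=#2x#4:2@105; bids=[#2:3@105 #3:9@101] asks=[-]
After op 6 cancel(order #3): fills=none; bids=[#2:3@105] asks=[-]
After op 7 [order #5] market_buy(qty=1): fills=none; bids=[#2:3@105] asks=[-]
After op 8 [order #6] limit_sell(price=96, qty=3): fills=#2x#6:3@105; bids=[-] asks=[-]

Answer: bid=- ask=95
bid=- ask=-
bid=105 ask=-
bid=105 ask=-
bid=105 ask=-
bid=105 ask=-
bid=105 ask=-
bid=- ask=-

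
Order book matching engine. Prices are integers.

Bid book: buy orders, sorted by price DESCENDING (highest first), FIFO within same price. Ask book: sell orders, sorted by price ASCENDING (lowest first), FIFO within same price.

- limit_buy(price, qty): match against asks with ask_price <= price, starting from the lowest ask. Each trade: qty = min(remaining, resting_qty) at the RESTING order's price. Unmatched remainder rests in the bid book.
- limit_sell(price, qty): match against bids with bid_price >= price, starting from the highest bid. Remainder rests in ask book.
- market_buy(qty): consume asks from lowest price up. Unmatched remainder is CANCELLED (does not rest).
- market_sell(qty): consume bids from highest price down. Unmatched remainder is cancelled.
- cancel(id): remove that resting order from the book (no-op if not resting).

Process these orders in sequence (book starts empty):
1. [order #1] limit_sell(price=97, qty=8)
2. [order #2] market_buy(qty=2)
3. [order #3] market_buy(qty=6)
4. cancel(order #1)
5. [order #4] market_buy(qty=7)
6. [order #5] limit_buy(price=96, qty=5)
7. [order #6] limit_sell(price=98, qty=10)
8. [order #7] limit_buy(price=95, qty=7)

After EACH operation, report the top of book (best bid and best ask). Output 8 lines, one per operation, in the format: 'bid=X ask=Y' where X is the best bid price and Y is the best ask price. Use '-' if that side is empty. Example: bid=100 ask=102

Answer: bid=- ask=97
bid=- ask=97
bid=- ask=-
bid=- ask=-
bid=- ask=-
bid=96 ask=-
bid=96 ask=98
bid=96 ask=98

Derivation:
After op 1 [order #1] limit_sell(price=97, qty=8): fills=none; bids=[-] asks=[#1:8@97]
After op 2 [order #2] market_buy(qty=2): fills=#2x#1:2@97; bids=[-] asks=[#1:6@97]
After op 3 [order #3] market_buy(qty=6): fills=#3x#1:6@97; bids=[-] asks=[-]
After op 4 cancel(order #1): fills=none; bids=[-] asks=[-]
After op 5 [order #4] market_buy(qty=7): fills=none; bids=[-] asks=[-]
After op 6 [order #5] limit_buy(price=96, qty=5): fills=none; bids=[#5:5@96] asks=[-]
After op 7 [order #6] limit_sell(price=98, qty=10): fills=none; bids=[#5:5@96] asks=[#6:10@98]
After op 8 [order #7] limit_buy(price=95, qty=7): fills=none; bids=[#5:5@96 #7:7@95] asks=[#6:10@98]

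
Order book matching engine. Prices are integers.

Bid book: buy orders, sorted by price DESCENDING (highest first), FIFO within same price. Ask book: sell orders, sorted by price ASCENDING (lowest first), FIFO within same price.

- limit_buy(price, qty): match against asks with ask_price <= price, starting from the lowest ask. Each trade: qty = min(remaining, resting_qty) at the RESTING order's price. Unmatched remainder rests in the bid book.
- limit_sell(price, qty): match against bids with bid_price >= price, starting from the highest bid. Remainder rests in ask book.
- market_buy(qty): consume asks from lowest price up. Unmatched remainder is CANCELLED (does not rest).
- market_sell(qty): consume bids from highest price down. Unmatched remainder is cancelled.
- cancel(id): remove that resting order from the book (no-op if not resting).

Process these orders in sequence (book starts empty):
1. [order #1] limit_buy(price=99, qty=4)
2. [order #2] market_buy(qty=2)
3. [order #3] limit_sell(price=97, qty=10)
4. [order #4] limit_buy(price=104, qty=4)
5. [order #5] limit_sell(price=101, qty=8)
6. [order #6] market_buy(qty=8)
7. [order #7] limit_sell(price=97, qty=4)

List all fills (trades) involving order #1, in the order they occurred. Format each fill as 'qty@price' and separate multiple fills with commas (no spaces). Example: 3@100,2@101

After op 1 [order #1] limit_buy(price=99, qty=4): fills=none; bids=[#1:4@99] asks=[-]
After op 2 [order #2] market_buy(qty=2): fills=none; bids=[#1:4@99] asks=[-]
After op 3 [order #3] limit_sell(price=97, qty=10): fills=#1x#3:4@99; bids=[-] asks=[#3:6@97]
After op 4 [order #4] limit_buy(price=104, qty=4): fills=#4x#3:4@97; bids=[-] asks=[#3:2@97]
After op 5 [order #5] limit_sell(price=101, qty=8): fills=none; bids=[-] asks=[#3:2@97 #5:8@101]
After op 6 [order #6] market_buy(qty=8): fills=#6x#3:2@97 #6x#5:6@101; bids=[-] asks=[#5:2@101]
After op 7 [order #7] limit_sell(price=97, qty=4): fills=none; bids=[-] asks=[#7:4@97 #5:2@101]

Answer: 4@99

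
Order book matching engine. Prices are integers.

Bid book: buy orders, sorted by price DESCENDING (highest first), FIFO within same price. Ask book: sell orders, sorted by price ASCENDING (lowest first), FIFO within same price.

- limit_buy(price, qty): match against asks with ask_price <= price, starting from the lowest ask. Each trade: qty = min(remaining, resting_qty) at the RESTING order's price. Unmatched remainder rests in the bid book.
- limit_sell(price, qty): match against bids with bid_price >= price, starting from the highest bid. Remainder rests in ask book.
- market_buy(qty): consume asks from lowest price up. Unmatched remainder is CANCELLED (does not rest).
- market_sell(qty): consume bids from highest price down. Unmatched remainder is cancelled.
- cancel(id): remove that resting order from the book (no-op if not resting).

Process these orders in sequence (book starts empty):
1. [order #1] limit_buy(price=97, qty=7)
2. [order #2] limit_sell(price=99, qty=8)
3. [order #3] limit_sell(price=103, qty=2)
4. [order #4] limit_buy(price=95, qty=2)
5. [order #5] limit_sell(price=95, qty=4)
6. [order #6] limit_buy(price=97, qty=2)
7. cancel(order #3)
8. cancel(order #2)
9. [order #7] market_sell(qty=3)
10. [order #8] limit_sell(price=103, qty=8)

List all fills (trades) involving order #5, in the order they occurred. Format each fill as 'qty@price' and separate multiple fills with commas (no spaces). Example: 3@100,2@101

Answer: 4@97

Derivation:
After op 1 [order #1] limit_buy(price=97, qty=7): fills=none; bids=[#1:7@97] asks=[-]
After op 2 [order #2] limit_sell(price=99, qty=8): fills=none; bids=[#1:7@97] asks=[#2:8@99]
After op 3 [order #3] limit_sell(price=103, qty=2): fills=none; bids=[#1:7@97] asks=[#2:8@99 #3:2@103]
After op 4 [order #4] limit_buy(price=95, qty=2): fills=none; bids=[#1:7@97 #4:2@95] asks=[#2:8@99 #3:2@103]
After op 5 [order #5] limit_sell(price=95, qty=4): fills=#1x#5:4@97; bids=[#1:3@97 #4:2@95] asks=[#2:8@99 #3:2@103]
After op 6 [order #6] limit_buy(price=97, qty=2): fills=none; bids=[#1:3@97 #6:2@97 #4:2@95] asks=[#2:8@99 #3:2@103]
After op 7 cancel(order #3): fills=none; bids=[#1:3@97 #6:2@97 #4:2@95] asks=[#2:8@99]
After op 8 cancel(order #2): fills=none; bids=[#1:3@97 #6:2@97 #4:2@95] asks=[-]
After op 9 [order #7] market_sell(qty=3): fills=#1x#7:3@97; bids=[#6:2@97 #4:2@95] asks=[-]
After op 10 [order #8] limit_sell(price=103, qty=8): fills=none; bids=[#6:2@97 #4:2@95] asks=[#8:8@103]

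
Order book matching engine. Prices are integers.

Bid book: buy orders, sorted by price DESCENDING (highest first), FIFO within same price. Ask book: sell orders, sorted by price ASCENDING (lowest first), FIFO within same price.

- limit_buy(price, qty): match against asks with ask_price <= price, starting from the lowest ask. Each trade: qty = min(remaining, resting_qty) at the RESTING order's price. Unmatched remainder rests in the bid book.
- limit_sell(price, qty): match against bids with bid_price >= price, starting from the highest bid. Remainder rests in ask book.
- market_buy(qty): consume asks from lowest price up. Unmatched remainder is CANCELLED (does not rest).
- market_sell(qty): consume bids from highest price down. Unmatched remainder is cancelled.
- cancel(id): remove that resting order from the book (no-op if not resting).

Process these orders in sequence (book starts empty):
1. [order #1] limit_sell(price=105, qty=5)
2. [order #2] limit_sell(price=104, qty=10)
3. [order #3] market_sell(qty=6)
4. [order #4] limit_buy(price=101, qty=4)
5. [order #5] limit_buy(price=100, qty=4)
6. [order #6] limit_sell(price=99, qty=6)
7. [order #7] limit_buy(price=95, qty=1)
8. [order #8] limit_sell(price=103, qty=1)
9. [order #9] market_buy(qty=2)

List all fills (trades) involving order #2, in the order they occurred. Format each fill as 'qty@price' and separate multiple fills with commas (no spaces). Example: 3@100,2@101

Answer: 1@104

Derivation:
After op 1 [order #1] limit_sell(price=105, qty=5): fills=none; bids=[-] asks=[#1:5@105]
After op 2 [order #2] limit_sell(price=104, qty=10): fills=none; bids=[-] asks=[#2:10@104 #1:5@105]
After op 3 [order #3] market_sell(qty=6): fills=none; bids=[-] asks=[#2:10@104 #1:5@105]
After op 4 [order #4] limit_buy(price=101, qty=4): fills=none; bids=[#4:4@101] asks=[#2:10@104 #1:5@105]
After op 5 [order #5] limit_buy(price=100, qty=4): fills=none; bids=[#4:4@101 #5:4@100] asks=[#2:10@104 #1:5@105]
After op 6 [order #6] limit_sell(price=99, qty=6): fills=#4x#6:4@101 #5x#6:2@100; bids=[#5:2@100] asks=[#2:10@104 #1:5@105]
After op 7 [order #7] limit_buy(price=95, qty=1): fills=none; bids=[#5:2@100 #7:1@95] asks=[#2:10@104 #1:5@105]
After op 8 [order #8] limit_sell(price=103, qty=1): fills=none; bids=[#5:2@100 #7:1@95] asks=[#8:1@103 #2:10@104 #1:5@105]
After op 9 [order #9] market_buy(qty=2): fills=#9x#8:1@103 #9x#2:1@104; bids=[#5:2@100 #7:1@95] asks=[#2:9@104 #1:5@105]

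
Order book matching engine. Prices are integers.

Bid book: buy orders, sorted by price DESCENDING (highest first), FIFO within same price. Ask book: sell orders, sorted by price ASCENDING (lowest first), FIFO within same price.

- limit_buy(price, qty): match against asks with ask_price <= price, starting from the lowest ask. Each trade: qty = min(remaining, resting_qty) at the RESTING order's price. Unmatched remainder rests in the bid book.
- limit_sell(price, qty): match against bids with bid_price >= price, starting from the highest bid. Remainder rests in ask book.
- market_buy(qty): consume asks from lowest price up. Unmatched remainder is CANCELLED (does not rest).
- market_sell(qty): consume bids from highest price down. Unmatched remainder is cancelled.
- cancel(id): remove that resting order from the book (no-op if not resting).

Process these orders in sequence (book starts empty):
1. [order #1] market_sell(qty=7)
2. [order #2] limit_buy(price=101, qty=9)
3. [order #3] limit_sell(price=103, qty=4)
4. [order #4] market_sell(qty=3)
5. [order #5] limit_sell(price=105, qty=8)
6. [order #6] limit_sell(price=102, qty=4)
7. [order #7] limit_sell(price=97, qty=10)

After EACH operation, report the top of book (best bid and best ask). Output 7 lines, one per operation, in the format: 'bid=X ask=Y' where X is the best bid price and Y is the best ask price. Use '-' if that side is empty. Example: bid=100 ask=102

After op 1 [order #1] market_sell(qty=7): fills=none; bids=[-] asks=[-]
After op 2 [order #2] limit_buy(price=101, qty=9): fills=none; bids=[#2:9@101] asks=[-]
After op 3 [order #3] limit_sell(price=103, qty=4): fills=none; bids=[#2:9@101] asks=[#3:4@103]
After op 4 [order #4] market_sell(qty=3): fills=#2x#4:3@101; bids=[#2:6@101] asks=[#3:4@103]
After op 5 [order #5] limit_sell(price=105, qty=8): fills=none; bids=[#2:6@101] asks=[#3:4@103 #5:8@105]
After op 6 [order #6] limit_sell(price=102, qty=4): fills=none; bids=[#2:6@101] asks=[#6:4@102 #3:4@103 #5:8@105]
After op 7 [order #7] limit_sell(price=97, qty=10): fills=#2x#7:6@101; bids=[-] asks=[#7:4@97 #6:4@102 #3:4@103 #5:8@105]

Answer: bid=- ask=-
bid=101 ask=-
bid=101 ask=103
bid=101 ask=103
bid=101 ask=103
bid=101 ask=102
bid=- ask=97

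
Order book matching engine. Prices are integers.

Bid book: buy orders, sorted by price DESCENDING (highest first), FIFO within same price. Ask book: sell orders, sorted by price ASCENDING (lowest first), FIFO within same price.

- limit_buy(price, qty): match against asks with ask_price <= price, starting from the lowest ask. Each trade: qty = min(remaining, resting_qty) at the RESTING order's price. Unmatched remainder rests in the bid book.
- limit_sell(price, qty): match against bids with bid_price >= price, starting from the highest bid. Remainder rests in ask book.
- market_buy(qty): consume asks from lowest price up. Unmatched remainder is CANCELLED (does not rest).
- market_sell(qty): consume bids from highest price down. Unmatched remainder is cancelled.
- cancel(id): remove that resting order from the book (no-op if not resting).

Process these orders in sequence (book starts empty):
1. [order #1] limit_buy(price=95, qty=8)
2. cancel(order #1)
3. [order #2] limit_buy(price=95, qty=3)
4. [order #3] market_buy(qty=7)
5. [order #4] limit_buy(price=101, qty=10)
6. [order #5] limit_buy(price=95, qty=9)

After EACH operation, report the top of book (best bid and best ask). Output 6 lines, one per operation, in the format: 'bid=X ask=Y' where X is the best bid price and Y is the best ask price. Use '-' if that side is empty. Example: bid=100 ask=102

After op 1 [order #1] limit_buy(price=95, qty=8): fills=none; bids=[#1:8@95] asks=[-]
After op 2 cancel(order #1): fills=none; bids=[-] asks=[-]
After op 3 [order #2] limit_buy(price=95, qty=3): fills=none; bids=[#2:3@95] asks=[-]
After op 4 [order #3] market_buy(qty=7): fills=none; bids=[#2:3@95] asks=[-]
After op 5 [order #4] limit_buy(price=101, qty=10): fills=none; bids=[#4:10@101 #2:3@95] asks=[-]
After op 6 [order #5] limit_buy(price=95, qty=9): fills=none; bids=[#4:10@101 #2:3@95 #5:9@95] asks=[-]

Answer: bid=95 ask=-
bid=- ask=-
bid=95 ask=-
bid=95 ask=-
bid=101 ask=-
bid=101 ask=-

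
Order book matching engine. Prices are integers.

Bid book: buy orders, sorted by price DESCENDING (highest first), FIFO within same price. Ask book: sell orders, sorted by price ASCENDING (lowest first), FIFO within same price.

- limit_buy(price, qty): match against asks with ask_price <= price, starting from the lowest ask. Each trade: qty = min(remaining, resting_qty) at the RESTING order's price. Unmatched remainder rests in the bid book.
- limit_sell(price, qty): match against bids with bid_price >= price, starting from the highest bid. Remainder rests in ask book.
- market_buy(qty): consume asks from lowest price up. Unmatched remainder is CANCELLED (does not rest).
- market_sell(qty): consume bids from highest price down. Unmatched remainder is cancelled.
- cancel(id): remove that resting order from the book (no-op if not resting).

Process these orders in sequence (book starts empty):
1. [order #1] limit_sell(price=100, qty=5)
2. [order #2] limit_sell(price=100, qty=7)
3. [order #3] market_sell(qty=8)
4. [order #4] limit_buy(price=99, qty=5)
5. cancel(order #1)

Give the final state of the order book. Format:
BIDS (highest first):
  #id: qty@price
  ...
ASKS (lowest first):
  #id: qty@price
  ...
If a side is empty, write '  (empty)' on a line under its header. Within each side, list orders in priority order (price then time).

After op 1 [order #1] limit_sell(price=100, qty=5): fills=none; bids=[-] asks=[#1:5@100]
After op 2 [order #2] limit_sell(price=100, qty=7): fills=none; bids=[-] asks=[#1:5@100 #2:7@100]
After op 3 [order #3] market_sell(qty=8): fills=none; bids=[-] asks=[#1:5@100 #2:7@100]
After op 4 [order #4] limit_buy(price=99, qty=5): fills=none; bids=[#4:5@99] asks=[#1:5@100 #2:7@100]
After op 5 cancel(order #1): fills=none; bids=[#4:5@99] asks=[#2:7@100]

Answer: BIDS (highest first):
  #4: 5@99
ASKS (lowest first):
  #2: 7@100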